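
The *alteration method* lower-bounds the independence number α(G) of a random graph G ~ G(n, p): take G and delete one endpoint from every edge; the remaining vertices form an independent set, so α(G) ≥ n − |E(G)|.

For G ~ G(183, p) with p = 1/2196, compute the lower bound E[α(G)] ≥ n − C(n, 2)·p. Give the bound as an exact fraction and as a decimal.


E[|E(G)|] = C(183, 2)·p = 16653 · (1/2196) = 91/12.
E[α(G)] ≥ n − E[|E(G)|] = 183 − 91/12 = 2105/12.
Numerically: ≈ 175.417.
(This is only a lower bound; the true E[α(G)] may be larger.)

E[α(G)] ≥ 2105/12 ≈ 175.417.


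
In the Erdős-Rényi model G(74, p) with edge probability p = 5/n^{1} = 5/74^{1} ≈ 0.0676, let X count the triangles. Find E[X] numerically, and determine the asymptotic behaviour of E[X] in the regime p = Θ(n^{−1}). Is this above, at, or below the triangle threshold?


Number of potential triangles: C(74, 3) = 64824.
Each occurs with probability p³ ≈ (0.0676)³ ≈ 3.08471e-04.
By linearity: E[X] = C(74, 3)·p³ ≈ 64824 · 3.08471e-04 ≈ 19.996.
Here α = 1, so p = 5/n is exactly at the triangle threshold p ~ 1/n. Asymptotically E[X] → c³/6 = 5³/6 = 125/6 ≈ 20.833, a bounded constant. In this regime the triangle count is asymptotically Poisson(c³/6).

E[X] ≈ 19.996; in regime p = Θ(1/n^{1}) E[X] stays bounded (at the triangle threshold p ~ 1/n).


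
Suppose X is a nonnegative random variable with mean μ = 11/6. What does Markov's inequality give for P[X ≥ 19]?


μ = E[X] = 11/6, a = 19.
Markov: P[X ≥ 19] ≤ μ/a = (11/6)/19 = 11/114.
Numerically: ≈ 0.09649.
(Since a = 19 > μ = 1.83333, the bound 11/114 is < 1 and informative.)

P[X ≥ 19] ≤ 11/114 ≈ 0.09649.


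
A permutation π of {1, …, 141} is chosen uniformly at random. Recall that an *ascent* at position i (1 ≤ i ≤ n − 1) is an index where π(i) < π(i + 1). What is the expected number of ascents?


Write X = Σ X_I over i = 1, …, 140, with X_I the indicator of one ascent.
There are 140 indicators.
For each fixed i, the pair (π(i), π(i+1)) is a uniformly random ordered pair of distinct values from {1, …, 141}; by symmetry P[π(i) < π(i+1)] = 1/2.
By linearity: E[X] = 140 · (1/2) = (141 − 1) · (1/2) = 70 ≈ 70.0000.

E[X] = 70 = 70.0000.


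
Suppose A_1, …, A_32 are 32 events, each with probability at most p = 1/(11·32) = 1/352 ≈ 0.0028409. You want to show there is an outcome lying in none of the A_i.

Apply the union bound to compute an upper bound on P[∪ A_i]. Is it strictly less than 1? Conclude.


Union bound: P[∪_{i=1}^{32} A_i] ≤ Σ_i P[A_i] ≤ 32·p = 32·(1/352) = 1/11.
Numerically: 1/11 ≈ 0.0909091.
Is 1/11 < 1? YES.
Since P[∪ A_i] ≤ 1/11 < 1, the complement has P[∩ A_i^c] ≥ 1 − 1/11 = 10/11 > 0, so some outcome avoids every A_i.

32·p = 1/11 ≈ 0.0909091; existence CERTIFIED by the union bound.


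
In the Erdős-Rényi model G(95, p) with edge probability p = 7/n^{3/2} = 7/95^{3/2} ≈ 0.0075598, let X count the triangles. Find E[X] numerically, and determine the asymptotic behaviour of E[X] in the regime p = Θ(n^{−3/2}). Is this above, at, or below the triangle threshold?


Number of potential triangles: C(95, 3) = 138415.
Each occurs with probability p³ ≈ (0.0075598)³ ≈ 4.3205387e-07.
By linearity: E[X] = C(95, 3)·p³ ≈ 138415 · 4.3205387e-07 ≈ 0.05980.
Since α = 3/2 > 1, p = c/n^{3/2} = o(1/n) is below the triangle threshold p ~ 1/n. Asymptotically E[X] ~ (c³/6)·n^{3(1−α)} = (7³/6)·n^{-1.5} → 0, so by Markov's inequality G has no triangles w.h.p.

E[X] ≈ 0.05980; in regime p = Θ(1/n^{3/2}) E[X] tends to 0 (below the triangle threshold p ~ 1/n).


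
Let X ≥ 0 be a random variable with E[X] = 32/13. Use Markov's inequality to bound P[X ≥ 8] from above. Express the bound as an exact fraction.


μ = E[X] = 32/13, a = 8.
Markov: P[X ≥ 8] ≤ μ/a = (32/13)/8 = 4/13.
Numerically: ≈ 0.308.
(Since a = 8 > μ = 2.462, the bound 4/13 is < 1 and informative.)

P[X ≥ 8] ≤ 4/13 ≈ 0.308.


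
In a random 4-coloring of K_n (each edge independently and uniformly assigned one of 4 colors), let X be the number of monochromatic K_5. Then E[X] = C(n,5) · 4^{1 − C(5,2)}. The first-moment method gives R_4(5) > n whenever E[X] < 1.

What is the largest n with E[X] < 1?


We need C(n, 5) · 4^{1 − 10} < 1, i.e. C(n, 5) < 4^{10 − 1} = 262144.
Check values of n near the boundary:
  n = 28: C(28, 5) = 98280; 98280 < 262144? YES
  n = 29: C(29, 5) = 118755; 118755 < 262144? YES
  n = 30: C(30, 5) = 142506; 142506 < 262144? YES
  n = 31: C(31, 5) = 169911; 169911 < 262144? YES
  n = 32: C(32, 5) = 201376; 201376 < 262144? YES
  n = 33: C(33, 5) = 237336; 237336 < 262144? YES
  n = 34: C(34, 5) = 278256; 278256 < 262144? NO
  n = 35: C(35, 5) = 324632; 324632 < 262144? NO
  n = 36: C(36, 5) = 376992; 376992 < 262144? NO
The largest n with C(n, 5) < 262144 is n = 33 (where E[X] = 29667/32768 ≈ 0.905). Hence R_4(5) > 33, i.e. R_4(5) ≥ 34.

Largest n = 33; hence R_4(5) > 33.


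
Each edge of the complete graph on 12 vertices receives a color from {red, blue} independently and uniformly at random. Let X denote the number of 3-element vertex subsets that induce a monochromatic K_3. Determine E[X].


Let X = Σ_S X_S over the C(12, 3) = 220 subsets S of size 3, where X_S = 1 if the K_3 on S is monochromatic.
For a fixed S, the K_3 on S has C(3, 2) = 3 edges. P[all 3 edges red] = (1/2)^3, and likewise for blue, so P[monochromatic] = 2·(1/2)^3 = 2^{1 − 3} = 1/4.
By linearity of expectation: E[X] = C(12, 3) · 2^{1 − 3} = 220 · 1/4 = 55.
Numerically: E[X] ≈ 55.00000.

E[X] = C(12,3)·2^(1−C(3,2)) = 55 ≈ 55.00000.


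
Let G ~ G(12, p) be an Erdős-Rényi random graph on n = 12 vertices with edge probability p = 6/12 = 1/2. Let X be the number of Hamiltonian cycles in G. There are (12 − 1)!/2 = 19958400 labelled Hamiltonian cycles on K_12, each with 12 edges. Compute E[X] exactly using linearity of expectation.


K_12 has (12 − 1)!/2 = 19958400 labelled Hamiltonian cycles.
For each such Hamiltonian cycle H, let X_H = 1 if all 12 edges of H are present in G. Then P[X_H = 1] = p^{12} = (1/2)^{12} = 1/4096.
By linearity: E[X] = Σ_H E[X_H] = 19958400 · p^{12} = 19958400 · 1/4096 = 155925/32.
Numerically: E[X] ≈ 4872.7.

E[X] = 19958400 · (1/2)^{12} = 155925/32 ≈ 4872.7.


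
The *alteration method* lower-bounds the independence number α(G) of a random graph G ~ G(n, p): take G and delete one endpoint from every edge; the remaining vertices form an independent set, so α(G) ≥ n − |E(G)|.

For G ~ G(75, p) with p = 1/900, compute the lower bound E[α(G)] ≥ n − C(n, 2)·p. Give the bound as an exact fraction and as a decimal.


E[|E(G)|] = C(75, 2)·p = 2775 · (1/900) = 37/12.
E[α(G)] ≥ n − E[|E(G)|] = 75 − 37/12 = 863/12.
Numerically: ≈ 71.916667.
(This is only a lower bound; the true E[α(G)] may be larger.)

E[α(G)] ≥ 863/12 ≈ 71.916667.


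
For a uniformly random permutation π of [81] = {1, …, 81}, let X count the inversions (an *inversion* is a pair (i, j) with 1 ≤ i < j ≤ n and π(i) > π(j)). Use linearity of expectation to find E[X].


Write X = Σ X_I over the C(81, 2) = 3240 pairs i < j, with X_I the indicator of one inversion.
There are 3240 indicators.
For each fixed pair i < j, the values π(i) and π(j) are two distinct elements of {1, …, 81} in uniformly random order; by symmetry P[π(i) > π(j)] = 1/2.
By linearity: E[X] = 3240 · (1/2) = C(81, 2) · (1/2) = 3240/2 = 1620 ≈ 1620.00000.

E[X] = 1620 = 1620.00000.


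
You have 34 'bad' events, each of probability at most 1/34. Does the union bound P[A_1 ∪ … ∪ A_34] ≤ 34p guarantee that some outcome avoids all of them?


Union bound: P[∪_{i=1}^{34} A_i] ≤ Σ_i P[A_i] ≤ 34·p = 34·(1/34) = 1.
Numerically: 1 ≈ 1.0000.
Is 1 < 1? NO.
Since the bound 1 is ≥ 1, the union bound is uninformative here; it does NOT by itself certify existence.

34·p = 1 ≈ 1.0000; existence NOT certified by the union bound.


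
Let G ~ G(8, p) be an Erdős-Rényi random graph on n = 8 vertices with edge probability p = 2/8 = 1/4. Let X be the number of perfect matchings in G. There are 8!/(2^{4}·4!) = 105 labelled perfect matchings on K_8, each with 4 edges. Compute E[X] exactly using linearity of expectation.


K_8 has 8!/(2^{4}·4!) = 105 labelled perfect matchings.
For each such perfect matching H, let X_H = 1 if all 4 edges of H are present in G. Then P[X_H = 1] = p^{4} = (1/4)^{4} = 1/256.
By linearity: E[X] = Σ_H E[X_H] = 105 · p^{4} = 105 · 1/256 = 105/256.
Numerically: E[X] ≈ 0.4102.

E[X] = 105 · (1/4)^{4} = 105/256 ≈ 0.4102.


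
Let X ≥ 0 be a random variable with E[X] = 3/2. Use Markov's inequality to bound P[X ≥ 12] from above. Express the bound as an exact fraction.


μ = E[X] = 3/2, a = 12.
Markov: P[X ≥ 12] ≤ μ/a = (3/2)/12 = 1/8.
Numerically: ≈ 0.1250.
(Since a = 12 > μ = 1.5000, the bound 1/8 is < 1 and informative.)

P[X ≥ 12] ≤ 1/8 ≈ 0.1250.


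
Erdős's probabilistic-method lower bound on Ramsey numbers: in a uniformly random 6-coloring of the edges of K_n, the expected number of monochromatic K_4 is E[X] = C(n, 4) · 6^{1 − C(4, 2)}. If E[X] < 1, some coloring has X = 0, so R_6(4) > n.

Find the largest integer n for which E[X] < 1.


We need C(n, 4) · 6^{1 − 6} < 1, i.e. C(n, 4) < 6^{6 − 1} = 7776.
Check values of n near the boundary:
  n = 19: C(19, 4) = 3876; 3876 < 7776? YES
  n = 20: C(20, 4) = 4845; 4845 < 7776? YES
  n = 21: C(21, 4) = 5985; 5985 < 7776? YES
  n = 22: C(22, 4) = 7315; 7315 < 7776? YES
  n = 23: C(23, 4) = 8855; 8855 < 7776? NO
The largest n with C(n, 4) < 7776 is n = 22 (where E[X] = 7315/7776 ≈ 0.9407150). Hence R_6(4) > 22, i.e. R_6(4) ≥ 23.

Largest n = 22; hence R_6(4) > 22.


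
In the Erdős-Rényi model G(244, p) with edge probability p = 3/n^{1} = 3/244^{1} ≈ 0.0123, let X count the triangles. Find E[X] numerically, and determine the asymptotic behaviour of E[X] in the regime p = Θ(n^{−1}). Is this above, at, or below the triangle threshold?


Number of potential triangles: C(244, 3) = 2391444.
Each occurs with probability p³ ≈ (0.0123)³ ≈ 1.85864e-06.
By linearity: E[X] = C(244, 3)·p³ ≈ 2391444 · 1.85864e-06 ≈ 4.445.
Here α = 1, so p = 3/n is exactly at the triangle threshold p ~ 1/n. Asymptotically E[X] → c³/6 = 3³/6 = 9/2 ≈ 4.500, a bounded constant. In this regime the triangle count is asymptotically Poisson(c³/6).

E[X] ≈ 4.445; in regime p = Θ(1/n^{1}) E[X] stays bounded (at the triangle threshold p ~ 1/n).


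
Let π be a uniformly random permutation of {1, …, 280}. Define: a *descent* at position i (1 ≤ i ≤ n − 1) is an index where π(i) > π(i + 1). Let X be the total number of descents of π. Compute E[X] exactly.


Write X = Σ X_I over i = 1, …, 279, with X_I the indicator of one descent.
There are 279 indicators.
For each fixed i, the pair (π(i), π(i+1)) is a uniformly random ordered pair of distinct values from {1, …, 280}; by symmetry P[π(i) > π(i+1)] = 1/2.
By linearity: E[X] = 279 · (1/2) = (280 − 1) · (1/2) = 279/2 ≈ 139.50000.

E[X] = 279/2 = 139.50000.


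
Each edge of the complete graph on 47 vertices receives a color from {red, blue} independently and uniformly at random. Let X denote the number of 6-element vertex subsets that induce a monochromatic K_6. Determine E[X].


Let X = Σ_S X_S over the C(47, 6) = 10737573 subsets S of size 6, where X_S = 1 if the K_6 on S is monochromatic.
For a fixed S, the K_6 on S has C(6, 2) = 15 edges. P[all 15 edges red] = (1/2)^15, and likewise for blue, so P[monochromatic] = 2·(1/2)^15 = 2^{1 − 15} = 1/16384.
By linearity: E[X] = C(47, 6) · 2^{1 − 15} = 10737573 · 1/16384 = 10737573/16384.
Numerically: E[X] ≈ 655.369446.

E[X] = C(47,6)·2^(1−C(6,2)) = 10737573/16384 ≈ 655.369446.


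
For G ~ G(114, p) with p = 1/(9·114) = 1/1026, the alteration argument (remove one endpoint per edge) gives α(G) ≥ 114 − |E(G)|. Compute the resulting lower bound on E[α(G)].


E[|E(G)|] = C(114, 2)·p = 6441 · (1/1026) = 113/18.
E[α(G)] ≥ n − E[|E(G)|] = 114 − 113/18 = 1939/18.
Numerically: ≈ 107.722222.
(This is only a lower bound; the true E[α(G)] may be larger.)

E[α(G)] ≥ 1939/18 ≈ 107.722222.


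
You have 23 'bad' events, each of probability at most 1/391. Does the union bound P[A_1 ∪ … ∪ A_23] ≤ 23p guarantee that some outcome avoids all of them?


Union bound: P[∪_{i=1}^{23} A_i] ≤ Σ_i P[A_i] ≤ 23·p = 23·(1/391) = 1/17.
Numerically: 1/17 ≈ 0.058824.
Is 1/17 < 1? YES.
Since P[∪ A_i] ≤ 1/17 < 1, the complement has P[∩ A_i^c] ≥ 1 − 1/17 = 16/17 > 0, so some outcome avoids every A_i.

23·p = 1/17 ≈ 0.058824; existence CERTIFIED by the union bound.


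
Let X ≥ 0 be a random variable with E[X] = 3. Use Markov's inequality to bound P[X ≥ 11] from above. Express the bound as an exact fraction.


μ = E[X] = 3, a = 11.
Markov: P[X ≥ 11] ≤ μ/a = (3)/11 = 3/11.
Numerically: ≈ 0.27273.
(Since a = 11 > μ = 3.00000, the bound 3/11 is < 1 and informative.)

P[X ≥ 11] ≤ 3/11 ≈ 0.27273.


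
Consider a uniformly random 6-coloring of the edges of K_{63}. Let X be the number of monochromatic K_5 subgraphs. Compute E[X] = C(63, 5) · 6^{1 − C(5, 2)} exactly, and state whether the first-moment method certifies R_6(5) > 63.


E[X] = C(63, 5) · 6^{1 − 10} = 7028847 · 6^{−9} = 7028847/10077696.
As a reduced fraction: E[X] = 780983/1119744 ≈ 0.6975.
Is E[X] < 1? YES.
Since E[X] < 1, there exists a 6-coloring of K_{63} with no monochromatic K_5; hence R_6(5) > 63.

E[X] = 780983/1119744 ≈ 0.6975; E[X] < 1, so R_6(5) > 63.


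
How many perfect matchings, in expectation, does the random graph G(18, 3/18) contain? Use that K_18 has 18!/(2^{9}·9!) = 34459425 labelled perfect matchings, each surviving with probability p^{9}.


K_18 has 18!/(2^{9}·9!) = 34459425 labelled perfect matchings.
For each such perfect matching H, let X_H = 1 if all 9 edges of H are present in G. Then P[X_H = 1] = p^{9} = (1/6)^{9} = 1/10077696.
Summing the indicators: E[X] = Σ_H E[X_H] = 34459425 · p^{9} = 34459425 · 1/10077696 = 425425/124416.
Numerically: E[X] ≈ 3.42.

E[X] = 34459425 · (1/6)^{9} = 425425/124416 ≈ 3.42.


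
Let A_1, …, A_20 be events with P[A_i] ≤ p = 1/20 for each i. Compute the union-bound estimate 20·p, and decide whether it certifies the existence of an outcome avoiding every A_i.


Union bound: P[∪_{i=1}^{20} A_i] ≤ Σ_i P[A_i] ≤ 20·p = 20·(1/20) = 1.
Numerically: 1 ≈ 1.0000.
Is 1 < 1? NO.
Since the bound 1 is ≥ 1, the union bound is uninformative here; it does NOT by itself certify existence.

20·p = 1 ≈ 1.0000; existence NOT certified by the union bound.


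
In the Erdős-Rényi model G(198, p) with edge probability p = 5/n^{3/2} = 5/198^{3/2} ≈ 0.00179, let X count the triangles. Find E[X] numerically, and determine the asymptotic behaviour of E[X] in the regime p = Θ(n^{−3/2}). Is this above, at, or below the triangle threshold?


Number of potential triangles: C(198, 3) = 1274196.
Each occurs with probability p³ ≈ (0.00179)³ ≈ 5.77985e-09.
By linearity: E[X] = C(198, 3)·p³ ≈ 1274196 · 5.77985e-09 ≈ 0.007.
Since α = 3/2 > 1, p = c/n^{3/2} = o(1/n) is below the triangle threshold p ~ 1/n. Asymptotically E[X] ~ (c³/6)·n^{3(1−α)} = (5³/6)·n^{-1.5} → 0, so by Markov's inequality G has no triangles w.h.p.

E[X] ≈ 0.007; in regime p = Θ(1/n^{3/2}) E[X] tends to 0 (below the triangle threshold p ~ 1/n).


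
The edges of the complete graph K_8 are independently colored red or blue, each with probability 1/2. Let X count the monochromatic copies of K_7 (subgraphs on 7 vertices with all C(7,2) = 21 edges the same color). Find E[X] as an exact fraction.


Let X = Σ_S X_S over the C(8, 7) = 8 subsets S of size 7, where X_S = 1 if the K_7 on S is monochromatic.
For a fixed S, the K_7 on S has C(7, 2) = 21 edges. P[all 21 edges red] = (1/2)^21, and likewise for blue, so P[monochromatic] = 2·(1/2)^21 = 2^{1 − 21} = 1/1048576.
Summing: E[X] = C(8, 7) · 2^{1 − 21} = 8 · 1/1048576 = 1/131072.
Numerically: E[X] ≈ 0.000008.

E[X] = C(8,7)·2^(1−C(7,2)) = 1/131072 ≈ 0.000008.


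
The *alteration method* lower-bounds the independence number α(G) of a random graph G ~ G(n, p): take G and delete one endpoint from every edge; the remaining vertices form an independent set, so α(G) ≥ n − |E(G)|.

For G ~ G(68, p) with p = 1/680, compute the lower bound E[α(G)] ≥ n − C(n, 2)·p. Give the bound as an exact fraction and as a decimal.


E[|E(G)|] = C(68, 2)·p = 2278 · (1/680) = 67/20.
E[α(G)] ≥ n − E[|E(G)|] = 68 − 67/20 = 1293/20.
Numerically: ≈ 64.65000.
(This is only a lower bound; the true E[α(G)] may be larger.)

E[α(G)] ≥ 1293/20 ≈ 64.65000.


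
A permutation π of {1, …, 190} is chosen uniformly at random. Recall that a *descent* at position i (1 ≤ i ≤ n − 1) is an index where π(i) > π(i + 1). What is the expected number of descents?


Write X = Σ X_I over i = 1, …, 189, with X_I the indicator of one descent.
There are 189 indicators.
For each fixed i, the pair (π(i), π(i+1)) is a uniformly random ordered pair of distinct values from {1, …, 190}; by symmetry P[π(i) > π(i+1)] = 1/2.
By linearity: E[X] = 189 · (1/2) = (190 − 1) · (1/2) = 189/2 ≈ 94.5000.

E[X] = 189/2 = 94.5000.


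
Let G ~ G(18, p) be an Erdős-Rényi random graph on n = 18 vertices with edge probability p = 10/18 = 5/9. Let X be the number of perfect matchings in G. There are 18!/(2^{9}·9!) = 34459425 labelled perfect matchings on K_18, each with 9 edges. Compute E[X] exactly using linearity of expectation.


K_18 has 18!/(2^{9}·9!) = 34459425 labelled perfect matchings.
For each such perfect matching H, let X_H = 1 if all 9 edges of H are present in G. Then P[X_H = 1] = p^{9} = (5/9)^{9} = 1953125/387420489.
By linearity of expectation: E[X] = Σ_H E[X_H] = 34459425 · p^{9} = 34459425 · 1953125/387420489 = 830908203125/4782969.
Numerically: E[X] ≈ 1.7372e+05.

E[X] = 34459425 · (5/9)^{9} = 830908203125/4782969 ≈ 1.7372e+05.


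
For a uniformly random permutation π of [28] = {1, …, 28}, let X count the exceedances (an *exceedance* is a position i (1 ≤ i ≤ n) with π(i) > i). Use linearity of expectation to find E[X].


Write X = Σ_{i=1}^{28} X_i, where X_i = 1_{π(i) > i}.
For each fixed i, π(i) is uniform over {1, …, 28} (marginal of a uniform permutation), so P[π(i) > i] = (n − i)/n. Summing: Σ_{i=1}^{28} (n − i)/n = (0 + 1 + … + 27)/28 = 28(28 − 1)/(2·28) = (28 − 1)/2.
Hence E[X] = Σ_{i=1}^{28} (28 − i)/28 = 27/2 ≈ 13.50000.

E[X] = 27/2 = 13.50000.


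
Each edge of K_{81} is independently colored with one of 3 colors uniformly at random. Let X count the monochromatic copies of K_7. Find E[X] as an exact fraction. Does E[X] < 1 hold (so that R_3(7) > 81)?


E[X] = C(81, 7) · 3^{1 − 21} = 3477216600 · 3^{−20} = 3477216600/3486784401.
As a reduced fraction: E[X] = 42928600/43046721 ≈ 0.9972560.
Is E[X] < 1? YES.
Since E[X] < 1, there exists a 3-coloring of K_{81} with no monochromatic K_7; hence R_3(7) > 81.

E[X] = 42928600/43046721 ≈ 0.9972560; E[X] < 1, so R_3(7) > 81.


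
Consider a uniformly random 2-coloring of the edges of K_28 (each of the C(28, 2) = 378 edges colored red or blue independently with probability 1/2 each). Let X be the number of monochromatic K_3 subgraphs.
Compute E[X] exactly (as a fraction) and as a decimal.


Let X = Σ_S X_S over the C(28, 3) = 3276 subsets S of size 3, where X_S = 1 if the K_3 on S is monochromatic.
For a fixed S, the K_3 on S has C(3, 2) = 3 edges. P[all 3 edges red] = (1/2)^3, and likewise for blue, so P[monochromatic] = 2·(1/2)^3 = 2^{1 − 3} = 1/4.
By linearity: E[X] = C(28, 3) · 2^{1 − 3} = 3276 · 1/4 = 819.
Numerically: E[X] ≈ 819.000.

E[X] = C(28,3)·2^(1−C(3,2)) = 819 ≈ 819.000.


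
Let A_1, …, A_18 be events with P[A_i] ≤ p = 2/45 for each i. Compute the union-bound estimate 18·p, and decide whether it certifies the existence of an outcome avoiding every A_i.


Union bound: P[∪_{i=1}^{18} A_i] ≤ Σ_i P[A_i] ≤ 18·p = 18·(2/45) = 4/5.
Numerically: 4/5 ≈ 0.8000.
Is 4/5 < 1? YES.
Since P[∪ A_i] ≤ 4/5 < 1, the complement has P[∩ A_i^c] ≥ 1 − 4/5 = 1/5 > 0, so some outcome avoids every A_i.

18·p = 4/5 ≈ 0.8000; existence CERTIFIED by the union bound.


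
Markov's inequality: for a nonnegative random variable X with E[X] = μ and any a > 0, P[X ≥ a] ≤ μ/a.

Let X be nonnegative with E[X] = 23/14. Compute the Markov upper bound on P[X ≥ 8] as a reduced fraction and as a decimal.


μ = E[X] = 23/14, a = 8.
Markov: P[X ≥ 8] ≤ μ/a = (23/14)/8 = 23/112.
Numerically: ≈ 0.2054.
(Since a = 8 > μ = 1.6429, the bound 23/112 is < 1 and informative.)

P[X ≥ 8] ≤ 23/112 ≈ 0.2054.


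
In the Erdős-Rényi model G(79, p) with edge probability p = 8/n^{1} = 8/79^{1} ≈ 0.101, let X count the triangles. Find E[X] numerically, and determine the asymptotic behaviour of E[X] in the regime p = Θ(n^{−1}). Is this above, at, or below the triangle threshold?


Number of potential triangles: C(79, 3) = 79079.
Each occurs with probability p³ ≈ (0.101)³ ≈ 1.03846e-03.
By linearity: E[X] = C(79, 3)·p³ ≈ 79079 · 1.03846e-03 ≈ 82.120.
Here α = 1, so p = 8/n is exactly at the triangle threshold p ~ 1/n. Asymptotically E[X] → c³/6 = 8³/6 = 256/3 ≈ 85.333, a bounded constant. In this regime the triangle count is asymptotically Poisson(c³/6).

E[X] ≈ 82.120; in regime p = Θ(1/n^{1}) E[X] stays bounded (at the triangle threshold p ~ 1/n).


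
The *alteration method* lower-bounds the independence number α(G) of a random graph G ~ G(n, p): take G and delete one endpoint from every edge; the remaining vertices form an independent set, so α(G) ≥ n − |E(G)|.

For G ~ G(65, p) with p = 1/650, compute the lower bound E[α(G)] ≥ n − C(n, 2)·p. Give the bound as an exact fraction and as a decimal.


E[|E(G)|] = C(65, 2)·p = 2080 · (1/650) = 16/5.
E[α(G)] ≥ n − E[|E(G)|] = 65 − 16/5 = 309/5.
Numerically: ≈ 61.800000.
(This is only a lower bound; the true E[α(G)] may be larger.)

E[α(G)] ≥ 309/5 ≈ 61.800000.


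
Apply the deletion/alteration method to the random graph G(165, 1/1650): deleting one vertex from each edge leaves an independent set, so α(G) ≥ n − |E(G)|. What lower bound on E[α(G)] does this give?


E[|E(G)|] = C(165, 2)·p = 13530 · (1/1650) = 41/5.
E[α(G)] ≥ n − E[|E(G)|] = 165 − 41/5 = 784/5.
Numerically: ≈ 156.800.
(This is only a lower bound; the true E[α(G)] may be larger.)

E[α(G)] ≥ 784/5 ≈ 156.800.


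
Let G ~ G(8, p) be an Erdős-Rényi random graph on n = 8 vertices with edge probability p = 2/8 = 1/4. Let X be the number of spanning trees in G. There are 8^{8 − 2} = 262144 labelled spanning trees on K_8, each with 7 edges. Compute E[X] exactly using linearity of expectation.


K_8 has 8^{8 − 2} = 262144 labelled spanning trees.
For each such spanning tree H, let X_H = 1 if all 7 edges of H are present in G. Then P[X_H = 1] = p^{7} = (1/4)^{7} = 1/16384.
By linearity of expectation: E[X] = Σ_H E[X_H] = 262144 · p^{7} = 262144 · 1/16384 = 16.
Numerically: E[X] ≈ 16.

E[X] = 262144 · (1/4)^{7} = 16 ≈ 16.


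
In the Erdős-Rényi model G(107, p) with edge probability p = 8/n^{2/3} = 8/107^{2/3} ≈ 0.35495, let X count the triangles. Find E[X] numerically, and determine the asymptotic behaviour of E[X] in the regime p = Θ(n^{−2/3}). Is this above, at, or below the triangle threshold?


Number of potential triangles: C(107, 3) = 198485.
Each occurs with probability p³ ≈ (0.35495)³ ≈ 4.4720063e-02.
By linearity: E[X] = C(107, 3)·p³ ≈ 198485 · 4.4720063e-02 ≈ 8876.26168.
Since α = 2/3 < 1, p = c/n^{2/3} ≫ 1/n is above the triangle threshold p ~ 1/n. Asymptotically E[X] ~ (c³/6)·n^{3(1−α)} = (8³/6)·n^{1} → ∞; triangles are abundant w.h.p.

E[X] ≈ 8876.26168; in regime p = Θ(1/n^{2/3}) E[X] diverges (above the triangle threshold p ~ 1/n).


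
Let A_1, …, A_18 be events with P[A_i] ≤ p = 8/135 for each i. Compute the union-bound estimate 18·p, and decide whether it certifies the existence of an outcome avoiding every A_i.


Union bound: P[∪_{i=1}^{18} A_i] ≤ Σ_i P[A_i] ≤ 18·p = 18·(8/135) = 16/15.
Numerically: 16/15 ≈ 1.0666667.
Is 16/15 < 1? NO.
Since the bound 16/15 is ≥ 1, the union bound is uninformative here; it does NOT by itself certify existence.

18·p = 16/15 ≈ 1.0666667; existence NOT certified by the union bound.


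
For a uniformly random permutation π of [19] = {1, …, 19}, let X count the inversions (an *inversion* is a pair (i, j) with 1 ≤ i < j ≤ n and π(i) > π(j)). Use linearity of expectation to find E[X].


Write X = Σ X_I over the C(19, 2) = 171 pairs i < j, with X_I the indicator of one inversion.
There are 171 indicators.
For each fixed pair i < j, the values π(i) and π(j) are two distinct elements of {1, …, 19} in uniformly random order; by symmetry P[π(i) > π(j)] = 1/2.
By linearity: E[X] = 171 · (1/2) = C(19, 2) · (1/2) = 171/2 = 171/2 ≈ 85.5000.

E[X] = 171/2 = 85.5000.


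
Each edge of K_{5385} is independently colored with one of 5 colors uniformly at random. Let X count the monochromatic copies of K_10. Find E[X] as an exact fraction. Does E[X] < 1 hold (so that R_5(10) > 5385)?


E[X] = C(5385, 10) · 5^{1 − 45} = 5603542957245638044321604098176 · 5^{−44} = 5603542957245638044321604098176/5684341886080801486968994140625.
As a reduced fraction: E[X] = 5603542957245638044321604098176/5684341886080801486968994140625 ≈ 0.9857857.
Is E[X] < 1? YES.
Since E[X] < 1, there exists a 5-coloring of K_{5385} with no monochromatic K_10; hence R_5(10) > 5385.

E[X] = 5603542957245638044321604098176/5684341886080801486968994140625 ≈ 0.9857857; E[X] < 1, so R_5(10) > 5385.


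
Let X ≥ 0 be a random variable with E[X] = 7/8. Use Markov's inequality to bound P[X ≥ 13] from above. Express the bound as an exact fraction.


μ = E[X] = 7/8, a = 13.
Markov: P[X ≥ 13] ≤ μ/a = (7/8)/13 = 7/104.
Numerically: ≈ 0.067.
(Since a = 13 > μ = 0.875, the bound 7/104 is < 1 and informative.)

P[X ≥ 13] ≤ 7/104 ≈ 0.067.


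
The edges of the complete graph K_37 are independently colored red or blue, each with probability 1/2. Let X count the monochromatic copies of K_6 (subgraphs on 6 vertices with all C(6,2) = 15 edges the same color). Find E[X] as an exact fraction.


Let X = Σ_S X_S over the C(37, 6) = 2324784 subsets S of size 6, where X_S = 1 if the K_6 on S is monochromatic.
For a fixed S, the K_6 on S has C(6, 2) = 15 edges. P[all 15 edges red] = (1/2)^15, and likewise for blue, so P[monochromatic] = 2·(1/2)^15 = 2^{1 − 15} = 1/16384.
By linearity of expectation: E[X] = C(37, 6) · 2^{1 − 15} = 2324784 · 1/16384 = 145299/1024.
Numerically: E[X] ≈ 141.893555.

E[X] = C(37,6)·2^(1−C(6,2)) = 145299/1024 ≈ 141.893555.


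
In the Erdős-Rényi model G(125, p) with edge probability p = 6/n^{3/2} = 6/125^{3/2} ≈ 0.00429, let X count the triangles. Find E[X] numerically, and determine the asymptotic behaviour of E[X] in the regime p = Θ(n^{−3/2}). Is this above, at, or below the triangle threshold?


Number of potential triangles: C(125, 3) = 317750.
Each occurs with probability p³ ≈ (0.00429)³ ≈ 7.91332e-08.
By linearity: E[X] = C(125, 3)·p³ ≈ 317750 · 7.91332e-08 ≈ 0.025.
Since α = 3/2 > 1, p = c/n^{3/2} = o(1/n) is below the triangle threshold p ~ 1/n. Asymptotically E[X] ~ (c³/6)·n^{3(1−α)} = (6³/6)·n^{-1.5} → 0, so by Markov's inequality G has no triangles w.h.p.

E[X] ≈ 0.025; in regime p = Θ(1/n^{3/2}) E[X] tends to 0 (below the triangle threshold p ~ 1/n).


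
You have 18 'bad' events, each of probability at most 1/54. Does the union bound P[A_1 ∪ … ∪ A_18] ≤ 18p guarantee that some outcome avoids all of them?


Union bound: P[∪_{i=1}^{18} A_i] ≤ Σ_i P[A_i] ≤ 18·p = 18·(1/54) = 1/3.
Numerically: 1/3 ≈ 0.333333.
Is 1/3 < 1? YES.
Since P[∪ A_i] ≤ 1/3 < 1, the complement has P[∩ A_i^c] ≥ 1 − 1/3 = 2/3 > 0, so some outcome avoids every A_i.

18·p = 1/3 ≈ 0.333333; existence CERTIFIED by the union bound.


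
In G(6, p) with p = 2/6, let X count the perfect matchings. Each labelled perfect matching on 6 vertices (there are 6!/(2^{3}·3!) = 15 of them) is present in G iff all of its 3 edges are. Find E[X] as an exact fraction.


K_6 has 6!/(2^{3}·3!) = 15 labelled perfect matchings.
For each such perfect matching H, let X_H = 1 if all 3 edges of H are present in G. Then P[X_H = 1] = p^{3} = (1/3)^{3} = 1/27.
Summing the indicators: E[X] = Σ_H E[X_H] = 15 · p^{3} = 15 · 1/27 = 5/9.
Numerically: E[X] ≈ 0.555556.

E[X] = 15 · (1/3)^{3} = 5/9 ≈ 0.555556.


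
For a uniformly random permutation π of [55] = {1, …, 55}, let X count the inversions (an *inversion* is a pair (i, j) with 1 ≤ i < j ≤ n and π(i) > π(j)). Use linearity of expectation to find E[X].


Write X = Σ X_I over the C(55, 2) = 1485 pairs i < j, with X_I the indicator of one inversion.
There are 1485 indicators.
For each fixed pair i < j, the values π(i) and π(j) are two distinct elements of {1, …, 55} in uniformly random order; by symmetry P[π(i) > π(j)] = 1/2.
By linearity: E[X] = 1485 · (1/2) = C(55, 2) · (1/2) = 1485/2 = 1485/2 ≈ 742.50000.

E[X] = 1485/2 = 742.50000.


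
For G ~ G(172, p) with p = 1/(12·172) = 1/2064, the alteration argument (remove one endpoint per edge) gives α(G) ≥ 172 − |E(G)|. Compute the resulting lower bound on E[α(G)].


E[|E(G)|] = C(172, 2)·p = 14706 · (1/2064) = 57/8.
E[α(G)] ≥ n − E[|E(G)|] = 172 − 57/8 = 1319/8.
Numerically: ≈ 164.87500.
(This is only a lower bound; the true E[α(G)] may be larger.)

E[α(G)] ≥ 1319/8 ≈ 164.87500.


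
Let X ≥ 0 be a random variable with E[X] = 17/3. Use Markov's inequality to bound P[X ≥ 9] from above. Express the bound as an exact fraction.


μ = E[X] = 17/3, a = 9.
Markov: P[X ≥ 9] ≤ μ/a = (17/3)/9 = 17/27.
Numerically: ≈ 0.6296.
(Since a = 9 > μ = 5.6667, the bound 17/27 is < 1 and informative.)

P[X ≥ 9] ≤ 17/27 ≈ 0.6296.


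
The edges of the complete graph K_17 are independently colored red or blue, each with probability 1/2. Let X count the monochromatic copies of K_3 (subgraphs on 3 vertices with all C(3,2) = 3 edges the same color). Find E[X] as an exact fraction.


Let X = Σ_S X_S over the C(17, 3) = 680 subsets S of size 3, where X_S = 1 if the K_3 on S is monochromatic.
For a fixed S, the K_3 on S has C(3, 2) = 3 edges. P[all 3 edges red] = (1/2)^3, and likewise for blue, so P[monochromatic] = 2·(1/2)^3 = 2^{1 − 3} = 1/4.
Summing: E[X] = C(17, 3) · 2^{1 − 3} = 680 · 1/4 = 170.
Numerically: E[X] ≈ 170.00000.

E[X] = C(17,3)·2^(1−C(3,2)) = 170 ≈ 170.00000.


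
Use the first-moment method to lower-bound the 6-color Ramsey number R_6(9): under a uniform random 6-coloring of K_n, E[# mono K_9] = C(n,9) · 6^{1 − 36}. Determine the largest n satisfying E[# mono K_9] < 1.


We need C(n, 9) · 6^{1 − 36} < 1, i.e. C(n, 9) < 6^{36 − 1} = 1719070799748422591028658176.
Check values of n near the boundary:
  n = 4405: C(4405, 9) = 1706862792900636302463627150; 1706862792900636302463627150 < 1719070799748422591028658176? YES
  n = 4406: C(4406, 9) = 1710356485221788389505285700; 1710356485221788389505285700 < 1719070799748422591028658176? YES
  n = 4407: C(4407, 9) = 1713856532599459170657070050; 1713856532599459170657070050 < 1719070799748422591028658176? YES
  n = 4408: C(4408, 9) = 1717362945146264156457459600; 1717362945146264156457459600 < 1719070799748422591028658176? YES
  n = 4409: C(4409, 9) = 1720875732988608787686577131; 1720875732988608787686577131 < 1719070799748422591028658176? NO
  n = 4410: C(4410, 9) = 1724394906266704102180823710; 1724394906266704102180823710 < 1719070799748422591028658176? NO
  n = 4411: C(4411, 9) = 1727920475134582415883601405; 1727920475134582415883601405 < 1719070799748422591028658176? NO
The largest n with C(n, 9) < 1719070799748422591028658176 is n = 4408 (where E[X] = 35778394690547169926197075/35813974994758803979763712 ≈ 0.9990). Hence R_6(9) > 4408, i.e. R_6(9) ≥ 4409.

Largest n = 4408; hence R_6(9) > 4408.


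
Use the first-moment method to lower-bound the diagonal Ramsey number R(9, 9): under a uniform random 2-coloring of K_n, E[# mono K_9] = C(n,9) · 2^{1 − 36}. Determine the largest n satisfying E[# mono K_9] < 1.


We need C(n, 9) · 2^{1 − 36} < 1, i.e. C(n, 9) < 2^{36 − 1} = 34359738368.
Check values of n near the boundary:
  n = 64: C(64, 9) = 27540584512; 27540584512 < 34359738368? YES
  n = 65: C(65, 9) = 31966749880; 31966749880 < 34359738368? YES
  n = 66: C(66, 9) = 37014131440; 37014131440 < 34359738368? NO
The largest n with C(n, 9) < 34359738368 is n = 65 (where E[X] = 3995843735/4294967296 ≈ 0.93035). Hence R(9, 9) > 65, i.e. R(9, 9) ≥ 66.

Largest n = 65; hence R(9, 9) > 65.


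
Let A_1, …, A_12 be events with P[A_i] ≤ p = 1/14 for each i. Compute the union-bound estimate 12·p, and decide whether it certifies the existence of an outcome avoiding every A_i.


Union bound: P[∪_{i=1}^{12} A_i] ≤ Σ_i P[A_i] ≤ 12·p = 12·(1/14) = 6/7.
Numerically: 6/7 ≈ 0.857.
Is 6/7 < 1? YES.
Since P[∪ A_i] ≤ 6/7 < 1, the complement has P[∩ A_i^c] ≥ 1 − 6/7 = 1/7 > 0, so some outcome avoids every A_i.

12·p = 6/7 ≈ 0.857; existence CERTIFIED by the union bound.


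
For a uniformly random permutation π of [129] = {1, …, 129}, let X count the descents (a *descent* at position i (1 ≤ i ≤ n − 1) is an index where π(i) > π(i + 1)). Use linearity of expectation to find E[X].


Write X = Σ X_I over i = 1, …, 128, with X_I the indicator of one descent.
There are 128 indicators.
For each fixed i, the pair (π(i), π(i+1)) is a uniformly random ordered pair of distinct values from {1, …, 129}; by symmetry P[π(i) > π(i+1)] = 1/2.
By linearity: E[X] = 128 · (1/2) = (129 − 1) · (1/2) = 64 ≈ 64.000000.

E[X] = 64 = 64.000000.


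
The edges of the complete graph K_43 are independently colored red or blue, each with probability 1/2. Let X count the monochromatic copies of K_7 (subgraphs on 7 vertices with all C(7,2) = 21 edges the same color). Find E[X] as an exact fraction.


Let X = Σ_S X_S over the C(43, 7) = 32224114 subsets S of size 7, where X_S = 1 if the K_7 on S is monochromatic.
For a fixed S, the K_7 on S has C(7, 2) = 21 edges. P[all 21 edges red] = (1/2)^21, and likewise for blue, so P[monochromatic] = 2·(1/2)^21 = 2^{1 − 21} = 1/1048576.
By linearity: E[X] = C(43, 7) · 2^{1 − 21} = 32224114 · 1/1048576 = 16112057/524288.
Numerically: E[X] ≈ 30.7313.

E[X] = C(43,7)·2^(1−C(7,2)) = 16112057/524288 ≈ 30.7313.


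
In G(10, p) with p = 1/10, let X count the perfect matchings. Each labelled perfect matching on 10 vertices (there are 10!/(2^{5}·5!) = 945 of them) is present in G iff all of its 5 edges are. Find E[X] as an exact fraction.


K_10 has 10!/(2^{5}·5!) = 945 labelled perfect matchings.
For each such perfect matching H, let X_H = 1 if all 5 edges of H are present in G. Then P[X_H = 1] = p^{5} = (1/10)^{5} = 1/100000.
Summing the indicators: E[X] = Σ_H E[X_H] = 945 · p^{5} = 945 · 1/100000 = 189/20000.
Numerically: E[X] ≈ 0.00945.

E[X] = 945 · (1/10)^{5} = 189/20000 ≈ 0.00945.


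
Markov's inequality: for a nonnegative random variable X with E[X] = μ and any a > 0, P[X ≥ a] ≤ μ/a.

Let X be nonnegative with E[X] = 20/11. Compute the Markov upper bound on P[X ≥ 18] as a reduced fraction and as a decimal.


μ = E[X] = 20/11, a = 18.
Markov: P[X ≥ 18] ≤ μ/a = (20/11)/18 = 10/99.
Numerically: ≈ 0.101.
(Since a = 18 > μ = 1.818, the bound 10/99 is < 1 and informative.)

P[X ≥ 18] ≤ 10/99 ≈ 0.101.


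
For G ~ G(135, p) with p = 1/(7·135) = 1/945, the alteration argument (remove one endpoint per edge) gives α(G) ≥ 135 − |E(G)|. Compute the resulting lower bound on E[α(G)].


E[|E(G)|] = C(135, 2)·p = 9045 · (1/945) = 67/7.
E[α(G)] ≥ n − E[|E(G)|] = 135 − 67/7 = 878/7.
Numerically: ≈ 125.429.
(This is only a lower bound; the true E[α(G)] may be larger.)

E[α(G)] ≥ 878/7 ≈ 125.429.


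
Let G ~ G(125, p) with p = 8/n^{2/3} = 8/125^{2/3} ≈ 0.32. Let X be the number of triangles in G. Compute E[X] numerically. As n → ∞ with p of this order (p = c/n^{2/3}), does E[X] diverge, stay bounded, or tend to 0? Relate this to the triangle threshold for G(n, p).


Number of potential triangles: C(125, 3) = 317750.
Each occurs with probability p³ ≈ (0.32)³ ≈ 3.27680e-02.
By linearity: E[X] = C(125, 3)·p³ ≈ 317750 · 3.27680e-02 ≈ 10412.032.
Since α = 2/3 < 1, p = c/n^{2/3} ≫ 1/n is above the triangle threshold p ~ 1/n. Asymptotically E[X] ~ (c³/6)·n^{3(1−α)} = (8³/6)·n^{1} → ∞; triangles are abundant w.h.p.

E[X] ≈ 10412.032; in regime p = Θ(1/n^{2/3}) E[X] diverges (above the triangle threshold p ~ 1/n).


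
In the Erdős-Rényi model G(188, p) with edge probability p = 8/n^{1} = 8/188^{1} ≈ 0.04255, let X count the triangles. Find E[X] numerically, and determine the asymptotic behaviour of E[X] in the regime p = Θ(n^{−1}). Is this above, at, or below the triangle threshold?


Number of potential triangles: C(188, 3) = 1089836.
Each occurs with probability p³ ≈ (0.04255)³ ≈ 7.705422e-05.
By linearity: E[X] = C(188, 3)·p³ ≈ 1089836 · 7.705422e-05 ≈ 83.9765.
Here α = 1, so p = 8/n is exactly at the triangle threshold p ~ 1/n. Asymptotically E[X] → c³/6 = 8³/6 = 256/3 ≈ 85.3333, a bounded constant. In this regime the triangle count is asymptotically Poisson(c³/6).

E[X] ≈ 83.9765; in regime p = Θ(1/n^{1}) E[X] stays bounded (at the triangle threshold p ~ 1/n).


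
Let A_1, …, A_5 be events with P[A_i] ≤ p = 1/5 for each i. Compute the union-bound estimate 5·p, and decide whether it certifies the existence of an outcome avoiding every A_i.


Union bound: P[∪_{i=1}^{5} A_i] ≤ Σ_i P[A_i] ≤ 5·p = 5·(1/5) = 1.
Numerically: 1 ≈ 1.0000000.
Is 1 < 1? NO.
Since the bound 1 is ≥ 1, the union bound is uninformative here; it does NOT by itself certify existence.

5·p = 1 ≈ 1.0000000; existence NOT certified by the union bound.


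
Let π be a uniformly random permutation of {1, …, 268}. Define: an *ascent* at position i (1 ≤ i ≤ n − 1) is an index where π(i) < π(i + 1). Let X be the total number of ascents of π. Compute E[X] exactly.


Write X = Σ X_I over i = 1, …, 267, with X_I the indicator of one ascent.
There are 267 indicators.
For each fixed i, the pair (π(i), π(i+1)) is a uniformly random ordered pair of distinct values from {1, …, 268}; by symmetry P[π(i) < π(i+1)] = 1/2.
By linearity: E[X] = 267 · (1/2) = (268 − 1) · (1/2) = 267/2 ≈ 133.5000.

E[X] = 267/2 = 133.5000.


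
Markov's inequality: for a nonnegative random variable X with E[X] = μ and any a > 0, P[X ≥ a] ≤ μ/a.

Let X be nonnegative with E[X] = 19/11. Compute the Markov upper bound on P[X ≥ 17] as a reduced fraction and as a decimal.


μ = E[X] = 19/11, a = 17.
Markov: P[X ≥ 17] ≤ μ/a = (19/11)/17 = 19/187.
Numerically: ≈ 0.10160.
(Since a = 17 > μ = 1.72727, the bound 19/187 is < 1 and informative.)

P[X ≥ 17] ≤ 19/187 ≈ 0.10160.


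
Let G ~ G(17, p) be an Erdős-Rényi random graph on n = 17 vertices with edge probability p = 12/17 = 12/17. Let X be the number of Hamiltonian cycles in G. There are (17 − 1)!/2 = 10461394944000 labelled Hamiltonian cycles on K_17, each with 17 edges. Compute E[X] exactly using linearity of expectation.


K_17 has (17 − 1)!/2 = 10461394944000 labelled Hamiltonian cycles.
For each such Hamiltonian cycle H, let X_H = 1 if all 17 edges of H are present in G. Then P[X_H = 1] = p^{17} = (12/17)^{17} = 2218611106740436992/827240261886336764177.
By linearity of expectation: E[X] = Σ_H E[X_H] = 10461394944000 · p^{17} = 10461394944000 · 2218611106740436992/827240261886336764177 = 23209767014756651868459368448000/827240261886336764177.
Numerically: E[X] ≈ 2.80569e+10.

E[X] = 10461394944000 · (12/17)^{17} = 23209767014756651868459368448000/827240261886336764177 ≈ 2.80569e+10.
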